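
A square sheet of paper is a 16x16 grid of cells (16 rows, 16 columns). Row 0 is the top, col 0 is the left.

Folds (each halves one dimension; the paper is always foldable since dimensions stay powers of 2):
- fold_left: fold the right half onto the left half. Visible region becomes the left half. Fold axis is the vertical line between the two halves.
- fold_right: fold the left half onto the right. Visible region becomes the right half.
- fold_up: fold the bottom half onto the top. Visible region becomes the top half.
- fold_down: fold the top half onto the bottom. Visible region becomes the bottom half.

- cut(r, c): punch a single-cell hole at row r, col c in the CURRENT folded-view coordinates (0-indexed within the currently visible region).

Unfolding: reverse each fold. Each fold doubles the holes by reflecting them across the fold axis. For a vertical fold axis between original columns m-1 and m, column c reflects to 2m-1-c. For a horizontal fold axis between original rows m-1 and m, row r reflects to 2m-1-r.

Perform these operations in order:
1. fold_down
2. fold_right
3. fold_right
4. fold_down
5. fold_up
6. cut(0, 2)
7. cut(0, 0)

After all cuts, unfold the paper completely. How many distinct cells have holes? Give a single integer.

Op 1 fold_down: fold axis h@8; visible region now rows[8,16) x cols[0,16) = 8x16
Op 2 fold_right: fold axis v@8; visible region now rows[8,16) x cols[8,16) = 8x8
Op 3 fold_right: fold axis v@12; visible region now rows[8,16) x cols[12,16) = 8x4
Op 4 fold_down: fold axis h@12; visible region now rows[12,16) x cols[12,16) = 4x4
Op 5 fold_up: fold axis h@14; visible region now rows[12,14) x cols[12,16) = 2x4
Op 6 cut(0, 2): punch at orig (12,14); cuts so far [(12, 14)]; region rows[12,14) x cols[12,16) = 2x4
Op 7 cut(0, 0): punch at orig (12,12); cuts so far [(12, 12), (12, 14)]; region rows[12,14) x cols[12,16) = 2x4
Unfold 1 (reflect across h@14): 4 holes -> [(12, 12), (12, 14), (15, 12), (15, 14)]
Unfold 2 (reflect across h@12): 8 holes -> [(8, 12), (8, 14), (11, 12), (11, 14), (12, 12), (12, 14), (15, 12), (15, 14)]
Unfold 3 (reflect across v@12): 16 holes -> [(8, 9), (8, 11), (8, 12), (8, 14), (11, 9), (11, 11), (11, 12), (11, 14), (12, 9), (12, 11), (12, 12), (12, 14), (15, 9), (15, 11), (15, 12), (15, 14)]
Unfold 4 (reflect across v@8): 32 holes -> [(8, 1), (8, 3), (8, 4), (8, 6), (8, 9), (8, 11), (8, 12), (8, 14), (11, 1), (11, 3), (11, 4), (11, 6), (11, 9), (11, 11), (11, 12), (11, 14), (12, 1), (12, 3), (12, 4), (12, 6), (12, 9), (12, 11), (12, 12), (12, 14), (15, 1), (15, 3), (15, 4), (15, 6), (15, 9), (15, 11), (15, 12), (15, 14)]
Unfold 5 (reflect across h@8): 64 holes -> [(0, 1), (0, 3), (0, 4), (0, 6), (0, 9), (0, 11), (0, 12), (0, 14), (3, 1), (3, 3), (3, 4), (3, 6), (3, 9), (3, 11), (3, 12), (3, 14), (4, 1), (4, 3), (4, 4), (4, 6), (4, 9), (4, 11), (4, 12), (4, 14), (7, 1), (7, 3), (7, 4), (7, 6), (7, 9), (7, 11), (7, 12), (7, 14), (8, 1), (8, 3), (8, 4), (8, 6), (8, 9), (8, 11), (8, 12), (8, 14), (11, 1), (11, 3), (11, 4), (11, 6), (11, 9), (11, 11), (11, 12), (11, 14), (12, 1), (12, 3), (12, 4), (12, 6), (12, 9), (12, 11), (12, 12), (12, 14), (15, 1), (15, 3), (15, 4), (15, 6), (15, 9), (15, 11), (15, 12), (15, 14)]

Answer: 64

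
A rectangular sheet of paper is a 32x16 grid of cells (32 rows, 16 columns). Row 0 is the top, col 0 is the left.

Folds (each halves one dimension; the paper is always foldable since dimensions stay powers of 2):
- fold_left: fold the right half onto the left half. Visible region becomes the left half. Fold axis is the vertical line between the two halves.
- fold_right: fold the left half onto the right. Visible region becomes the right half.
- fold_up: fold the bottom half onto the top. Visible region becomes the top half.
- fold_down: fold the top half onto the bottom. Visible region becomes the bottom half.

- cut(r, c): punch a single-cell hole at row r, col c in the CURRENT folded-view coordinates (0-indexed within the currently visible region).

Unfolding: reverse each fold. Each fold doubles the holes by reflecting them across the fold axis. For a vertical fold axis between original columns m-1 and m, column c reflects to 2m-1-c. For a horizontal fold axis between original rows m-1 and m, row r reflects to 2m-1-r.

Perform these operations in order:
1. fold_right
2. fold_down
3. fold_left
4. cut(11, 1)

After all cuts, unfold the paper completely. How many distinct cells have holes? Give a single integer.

Op 1 fold_right: fold axis v@8; visible region now rows[0,32) x cols[8,16) = 32x8
Op 2 fold_down: fold axis h@16; visible region now rows[16,32) x cols[8,16) = 16x8
Op 3 fold_left: fold axis v@12; visible region now rows[16,32) x cols[8,12) = 16x4
Op 4 cut(11, 1): punch at orig (27,9); cuts so far [(27, 9)]; region rows[16,32) x cols[8,12) = 16x4
Unfold 1 (reflect across v@12): 2 holes -> [(27, 9), (27, 14)]
Unfold 2 (reflect across h@16): 4 holes -> [(4, 9), (4, 14), (27, 9), (27, 14)]
Unfold 3 (reflect across v@8): 8 holes -> [(4, 1), (4, 6), (4, 9), (4, 14), (27, 1), (27, 6), (27, 9), (27, 14)]

Answer: 8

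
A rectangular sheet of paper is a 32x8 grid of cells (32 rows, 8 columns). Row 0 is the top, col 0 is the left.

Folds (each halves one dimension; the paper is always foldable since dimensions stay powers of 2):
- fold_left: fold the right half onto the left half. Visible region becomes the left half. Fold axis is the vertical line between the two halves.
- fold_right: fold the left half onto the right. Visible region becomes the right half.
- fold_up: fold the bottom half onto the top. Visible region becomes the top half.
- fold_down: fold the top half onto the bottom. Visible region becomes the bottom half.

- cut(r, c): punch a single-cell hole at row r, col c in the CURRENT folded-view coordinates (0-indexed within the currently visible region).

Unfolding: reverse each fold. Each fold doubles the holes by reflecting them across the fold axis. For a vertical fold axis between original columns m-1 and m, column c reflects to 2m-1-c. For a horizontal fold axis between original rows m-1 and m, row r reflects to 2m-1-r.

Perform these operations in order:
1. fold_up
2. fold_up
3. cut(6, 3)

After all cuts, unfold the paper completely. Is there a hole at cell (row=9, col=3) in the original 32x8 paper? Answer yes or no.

Op 1 fold_up: fold axis h@16; visible region now rows[0,16) x cols[0,8) = 16x8
Op 2 fold_up: fold axis h@8; visible region now rows[0,8) x cols[0,8) = 8x8
Op 3 cut(6, 3): punch at orig (6,3); cuts so far [(6, 3)]; region rows[0,8) x cols[0,8) = 8x8
Unfold 1 (reflect across h@8): 2 holes -> [(6, 3), (9, 3)]
Unfold 2 (reflect across h@16): 4 holes -> [(6, 3), (9, 3), (22, 3), (25, 3)]
Holes: [(6, 3), (9, 3), (22, 3), (25, 3)]

Answer: yes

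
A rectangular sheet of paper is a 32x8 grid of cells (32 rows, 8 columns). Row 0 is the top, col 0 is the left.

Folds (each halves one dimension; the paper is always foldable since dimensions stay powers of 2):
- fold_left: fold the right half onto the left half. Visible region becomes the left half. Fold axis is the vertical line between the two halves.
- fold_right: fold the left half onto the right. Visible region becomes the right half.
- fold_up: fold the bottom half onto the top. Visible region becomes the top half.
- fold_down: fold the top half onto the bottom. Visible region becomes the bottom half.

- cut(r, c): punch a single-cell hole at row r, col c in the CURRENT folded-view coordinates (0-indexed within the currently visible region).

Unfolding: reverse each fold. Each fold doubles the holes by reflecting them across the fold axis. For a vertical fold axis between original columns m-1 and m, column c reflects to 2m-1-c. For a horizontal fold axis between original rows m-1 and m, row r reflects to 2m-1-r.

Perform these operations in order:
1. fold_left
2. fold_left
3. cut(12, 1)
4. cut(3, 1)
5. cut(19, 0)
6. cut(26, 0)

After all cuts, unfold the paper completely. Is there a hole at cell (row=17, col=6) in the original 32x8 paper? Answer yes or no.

Op 1 fold_left: fold axis v@4; visible region now rows[0,32) x cols[0,4) = 32x4
Op 2 fold_left: fold axis v@2; visible region now rows[0,32) x cols[0,2) = 32x2
Op 3 cut(12, 1): punch at orig (12,1); cuts so far [(12, 1)]; region rows[0,32) x cols[0,2) = 32x2
Op 4 cut(3, 1): punch at orig (3,1); cuts so far [(3, 1), (12, 1)]; region rows[0,32) x cols[0,2) = 32x2
Op 5 cut(19, 0): punch at orig (19,0); cuts so far [(3, 1), (12, 1), (19, 0)]; region rows[0,32) x cols[0,2) = 32x2
Op 6 cut(26, 0): punch at orig (26,0); cuts so far [(3, 1), (12, 1), (19, 0), (26, 0)]; region rows[0,32) x cols[0,2) = 32x2
Unfold 1 (reflect across v@2): 8 holes -> [(3, 1), (3, 2), (12, 1), (12, 2), (19, 0), (19, 3), (26, 0), (26, 3)]
Unfold 2 (reflect across v@4): 16 holes -> [(3, 1), (3, 2), (3, 5), (3, 6), (12, 1), (12, 2), (12, 5), (12, 6), (19, 0), (19, 3), (19, 4), (19, 7), (26, 0), (26, 3), (26, 4), (26, 7)]
Holes: [(3, 1), (3, 2), (3, 5), (3, 6), (12, 1), (12, 2), (12, 5), (12, 6), (19, 0), (19, 3), (19, 4), (19, 7), (26, 0), (26, 3), (26, 4), (26, 7)]

Answer: no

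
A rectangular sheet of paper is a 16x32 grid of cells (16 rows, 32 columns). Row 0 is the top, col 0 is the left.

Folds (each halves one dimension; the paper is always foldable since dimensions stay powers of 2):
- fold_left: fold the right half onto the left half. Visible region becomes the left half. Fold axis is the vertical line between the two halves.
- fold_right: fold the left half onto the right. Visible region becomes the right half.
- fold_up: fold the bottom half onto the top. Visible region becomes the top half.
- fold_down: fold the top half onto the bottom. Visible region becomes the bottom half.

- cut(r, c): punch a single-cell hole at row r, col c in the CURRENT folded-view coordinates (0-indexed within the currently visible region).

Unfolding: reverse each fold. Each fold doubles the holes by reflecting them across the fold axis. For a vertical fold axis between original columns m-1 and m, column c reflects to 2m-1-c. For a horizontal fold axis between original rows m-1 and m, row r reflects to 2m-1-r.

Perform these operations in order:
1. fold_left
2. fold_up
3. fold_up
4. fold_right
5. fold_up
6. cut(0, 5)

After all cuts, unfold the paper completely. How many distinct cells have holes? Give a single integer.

Op 1 fold_left: fold axis v@16; visible region now rows[0,16) x cols[0,16) = 16x16
Op 2 fold_up: fold axis h@8; visible region now rows[0,8) x cols[0,16) = 8x16
Op 3 fold_up: fold axis h@4; visible region now rows[0,4) x cols[0,16) = 4x16
Op 4 fold_right: fold axis v@8; visible region now rows[0,4) x cols[8,16) = 4x8
Op 5 fold_up: fold axis h@2; visible region now rows[0,2) x cols[8,16) = 2x8
Op 6 cut(0, 5): punch at orig (0,13); cuts so far [(0, 13)]; region rows[0,2) x cols[8,16) = 2x8
Unfold 1 (reflect across h@2): 2 holes -> [(0, 13), (3, 13)]
Unfold 2 (reflect across v@8): 4 holes -> [(0, 2), (0, 13), (3, 2), (3, 13)]
Unfold 3 (reflect across h@4): 8 holes -> [(0, 2), (0, 13), (3, 2), (3, 13), (4, 2), (4, 13), (7, 2), (7, 13)]
Unfold 4 (reflect across h@8): 16 holes -> [(0, 2), (0, 13), (3, 2), (3, 13), (4, 2), (4, 13), (7, 2), (7, 13), (8, 2), (8, 13), (11, 2), (11, 13), (12, 2), (12, 13), (15, 2), (15, 13)]
Unfold 5 (reflect across v@16): 32 holes -> [(0, 2), (0, 13), (0, 18), (0, 29), (3, 2), (3, 13), (3, 18), (3, 29), (4, 2), (4, 13), (4, 18), (4, 29), (7, 2), (7, 13), (7, 18), (7, 29), (8, 2), (8, 13), (8, 18), (8, 29), (11, 2), (11, 13), (11, 18), (11, 29), (12, 2), (12, 13), (12, 18), (12, 29), (15, 2), (15, 13), (15, 18), (15, 29)]

Answer: 32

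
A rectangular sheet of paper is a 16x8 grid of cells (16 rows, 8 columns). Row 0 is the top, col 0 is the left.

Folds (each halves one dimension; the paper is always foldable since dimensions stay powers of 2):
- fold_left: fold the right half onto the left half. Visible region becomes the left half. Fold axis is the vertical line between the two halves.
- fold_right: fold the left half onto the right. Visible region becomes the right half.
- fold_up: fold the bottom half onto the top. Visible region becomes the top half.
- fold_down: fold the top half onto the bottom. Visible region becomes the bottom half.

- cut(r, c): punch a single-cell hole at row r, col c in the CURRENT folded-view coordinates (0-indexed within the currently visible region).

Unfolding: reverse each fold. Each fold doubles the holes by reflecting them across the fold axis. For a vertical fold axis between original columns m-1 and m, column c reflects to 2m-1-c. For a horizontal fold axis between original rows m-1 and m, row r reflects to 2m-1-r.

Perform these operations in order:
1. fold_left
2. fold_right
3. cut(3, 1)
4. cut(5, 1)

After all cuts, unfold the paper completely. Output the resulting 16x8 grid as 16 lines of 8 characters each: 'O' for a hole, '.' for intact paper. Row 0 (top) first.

Op 1 fold_left: fold axis v@4; visible region now rows[0,16) x cols[0,4) = 16x4
Op 2 fold_right: fold axis v@2; visible region now rows[0,16) x cols[2,4) = 16x2
Op 3 cut(3, 1): punch at orig (3,3); cuts so far [(3, 3)]; region rows[0,16) x cols[2,4) = 16x2
Op 4 cut(5, 1): punch at orig (5,3); cuts so far [(3, 3), (5, 3)]; region rows[0,16) x cols[2,4) = 16x2
Unfold 1 (reflect across v@2): 4 holes -> [(3, 0), (3, 3), (5, 0), (5, 3)]
Unfold 2 (reflect across v@4): 8 holes -> [(3, 0), (3, 3), (3, 4), (3, 7), (5, 0), (5, 3), (5, 4), (5, 7)]

Answer: ........
........
........
O..OO..O
........
O..OO..O
........
........
........
........
........
........
........
........
........
........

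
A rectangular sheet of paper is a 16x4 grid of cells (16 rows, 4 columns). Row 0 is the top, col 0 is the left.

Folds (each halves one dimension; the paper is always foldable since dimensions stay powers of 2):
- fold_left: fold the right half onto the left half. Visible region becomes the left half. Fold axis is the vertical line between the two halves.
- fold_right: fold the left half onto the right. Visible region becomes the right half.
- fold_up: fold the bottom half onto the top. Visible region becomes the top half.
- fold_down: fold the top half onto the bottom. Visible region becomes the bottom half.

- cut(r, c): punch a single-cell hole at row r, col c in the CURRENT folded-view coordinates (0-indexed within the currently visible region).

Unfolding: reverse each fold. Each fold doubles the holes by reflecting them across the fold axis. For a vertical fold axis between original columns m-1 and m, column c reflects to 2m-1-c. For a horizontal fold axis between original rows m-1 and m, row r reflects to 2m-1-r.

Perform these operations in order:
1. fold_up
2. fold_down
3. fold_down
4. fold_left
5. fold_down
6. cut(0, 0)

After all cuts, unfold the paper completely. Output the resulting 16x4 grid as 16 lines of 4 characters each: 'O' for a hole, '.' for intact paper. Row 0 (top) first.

Op 1 fold_up: fold axis h@8; visible region now rows[0,8) x cols[0,4) = 8x4
Op 2 fold_down: fold axis h@4; visible region now rows[4,8) x cols[0,4) = 4x4
Op 3 fold_down: fold axis h@6; visible region now rows[6,8) x cols[0,4) = 2x4
Op 4 fold_left: fold axis v@2; visible region now rows[6,8) x cols[0,2) = 2x2
Op 5 fold_down: fold axis h@7; visible region now rows[7,8) x cols[0,2) = 1x2
Op 6 cut(0, 0): punch at orig (7,0); cuts so far [(7, 0)]; region rows[7,8) x cols[0,2) = 1x2
Unfold 1 (reflect across h@7): 2 holes -> [(6, 0), (7, 0)]
Unfold 2 (reflect across v@2): 4 holes -> [(6, 0), (6, 3), (7, 0), (7, 3)]
Unfold 3 (reflect across h@6): 8 holes -> [(4, 0), (4, 3), (5, 0), (5, 3), (6, 0), (6, 3), (7, 0), (7, 3)]
Unfold 4 (reflect across h@4): 16 holes -> [(0, 0), (0, 3), (1, 0), (1, 3), (2, 0), (2, 3), (3, 0), (3, 3), (4, 0), (4, 3), (5, 0), (5, 3), (6, 0), (6, 3), (7, 0), (7, 3)]
Unfold 5 (reflect across h@8): 32 holes -> [(0, 0), (0, 3), (1, 0), (1, 3), (2, 0), (2, 3), (3, 0), (3, 3), (4, 0), (4, 3), (5, 0), (5, 3), (6, 0), (6, 3), (7, 0), (7, 3), (8, 0), (8, 3), (9, 0), (9, 3), (10, 0), (10, 3), (11, 0), (11, 3), (12, 0), (12, 3), (13, 0), (13, 3), (14, 0), (14, 3), (15, 0), (15, 3)]

Answer: O..O
O..O
O..O
O..O
O..O
O..O
O..O
O..O
O..O
O..O
O..O
O..O
O..O
O..O
O..O
O..O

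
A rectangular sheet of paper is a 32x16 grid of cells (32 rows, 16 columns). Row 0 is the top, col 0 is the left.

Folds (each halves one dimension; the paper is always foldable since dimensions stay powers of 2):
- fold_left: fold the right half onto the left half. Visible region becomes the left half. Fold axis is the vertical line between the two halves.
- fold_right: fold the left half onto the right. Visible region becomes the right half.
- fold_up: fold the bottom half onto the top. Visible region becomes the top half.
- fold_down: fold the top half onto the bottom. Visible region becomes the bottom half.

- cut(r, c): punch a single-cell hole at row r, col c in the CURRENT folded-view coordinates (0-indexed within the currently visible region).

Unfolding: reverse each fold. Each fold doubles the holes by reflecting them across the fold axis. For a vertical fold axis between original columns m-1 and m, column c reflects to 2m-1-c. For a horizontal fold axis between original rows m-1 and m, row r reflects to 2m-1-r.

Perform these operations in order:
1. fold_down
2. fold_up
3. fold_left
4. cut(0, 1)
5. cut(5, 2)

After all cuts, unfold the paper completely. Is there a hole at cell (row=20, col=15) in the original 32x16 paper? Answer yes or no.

Op 1 fold_down: fold axis h@16; visible region now rows[16,32) x cols[0,16) = 16x16
Op 2 fold_up: fold axis h@24; visible region now rows[16,24) x cols[0,16) = 8x16
Op 3 fold_left: fold axis v@8; visible region now rows[16,24) x cols[0,8) = 8x8
Op 4 cut(0, 1): punch at orig (16,1); cuts so far [(16, 1)]; region rows[16,24) x cols[0,8) = 8x8
Op 5 cut(5, 2): punch at orig (21,2); cuts so far [(16, 1), (21, 2)]; region rows[16,24) x cols[0,8) = 8x8
Unfold 1 (reflect across v@8): 4 holes -> [(16, 1), (16, 14), (21, 2), (21, 13)]
Unfold 2 (reflect across h@24): 8 holes -> [(16, 1), (16, 14), (21, 2), (21, 13), (26, 2), (26, 13), (31, 1), (31, 14)]
Unfold 3 (reflect across h@16): 16 holes -> [(0, 1), (0, 14), (5, 2), (5, 13), (10, 2), (10, 13), (15, 1), (15, 14), (16, 1), (16, 14), (21, 2), (21, 13), (26, 2), (26, 13), (31, 1), (31, 14)]
Holes: [(0, 1), (0, 14), (5, 2), (5, 13), (10, 2), (10, 13), (15, 1), (15, 14), (16, 1), (16, 14), (21, 2), (21, 13), (26, 2), (26, 13), (31, 1), (31, 14)]

Answer: no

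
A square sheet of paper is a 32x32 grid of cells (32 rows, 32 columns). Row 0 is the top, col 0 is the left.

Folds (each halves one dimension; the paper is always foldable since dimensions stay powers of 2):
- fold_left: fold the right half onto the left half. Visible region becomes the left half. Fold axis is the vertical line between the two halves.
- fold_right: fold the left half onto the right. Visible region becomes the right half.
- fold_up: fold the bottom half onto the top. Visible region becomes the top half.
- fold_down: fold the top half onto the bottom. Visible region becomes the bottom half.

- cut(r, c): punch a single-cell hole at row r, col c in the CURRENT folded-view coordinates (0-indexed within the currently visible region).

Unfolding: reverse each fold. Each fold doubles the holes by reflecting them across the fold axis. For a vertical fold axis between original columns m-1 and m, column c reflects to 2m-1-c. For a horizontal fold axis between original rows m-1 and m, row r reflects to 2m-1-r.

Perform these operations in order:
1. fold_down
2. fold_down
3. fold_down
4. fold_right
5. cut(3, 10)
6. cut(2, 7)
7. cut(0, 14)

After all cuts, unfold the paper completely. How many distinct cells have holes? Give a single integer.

Op 1 fold_down: fold axis h@16; visible region now rows[16,32) x cols[0,32) = 16x32
Op 2 fold_down: fold axis h@24; visible region now rows[24,32) x cols[0,32) = 8x32
Op 3 fold_down: fold axis h@28; visible region now rows[28,32) x cols[0,32) = 4x32
Op 4 fold_right: fold axis v@16; visible region now rows[28,32) x cols[16,32) = 4x16
Op 5 cut(3, 10): punch at orig (31,26); cuts so far [(31, 26)]; region rows[28,32) x cols[16,32) = 4x16
Op 6 cut(2, 7): punch at orig (30,23); cuts so far [(30, 23), (31, 26)]; region rows[28,32) x cols[16,32) = 4x16
Op 7 cut(0, 14): punch at orig (28,30); cuts so far [(28, 30), (30, 23), (31, 26)]; region rows[28,32) x cols[16,32) = 4x16
Unfold 1 (reflect across v@16): 6 holes -> [(28, 1), (28, 30), (30, 8), (30, 23), (31, 5), (31, 26)]
Unfold 2 (reflect across h@28): 12 holes -> [(24, 5), (24, 26), (25, 8), (25, 23), (27, 1), (27, 30), (28, 1), (28, 30), (30, 8), (30, 23), (31, 5), (31, 26)]
Unfold 3 (reflect across h@24): 24 holes -> [(16, 5), (16, 26), (17, 8), (17, 23), (19, 1), (19, 30), (20, 1), (20, 30), (22, 8), (22, 23), (23, 5), (23, 26), (24, 5), (24, 26), (25, 8), (25, 23), (27, 1), (27, 30), (28, 1), (28, 30), (30, 8), (30, 23), (31, 5), (31, 26)]
Unfold 4 (reflect across h@16): 48 holes -> [(0, 5), (0, 26), (1, 8), (1, 23), (3, 1), (3, 30), (4, 1), (4, 30), (6, 8), (6, 23), (7, 5), (7, 26), (8, 5), (8, 26), (9, 8), (9, 23), (11, 1), (11, 30), (12, 1), (12, 30), (14, 8), (14, 23), (15, 5), (15, 26), (16, 5), (16, 26), (17, 8), (17, 23), (19, 1), (19, 30), (20, 1), (20, 30), (22, 8), (22, 23), (23, 5), (23, 26), (24, 5), (24, 26), (25, 8), (25, 23), (27, 1), (27, 30), (28, 1), (28, 30), (30, 8), (30, 23), (31, 5), (31, 26)]

Answer: 48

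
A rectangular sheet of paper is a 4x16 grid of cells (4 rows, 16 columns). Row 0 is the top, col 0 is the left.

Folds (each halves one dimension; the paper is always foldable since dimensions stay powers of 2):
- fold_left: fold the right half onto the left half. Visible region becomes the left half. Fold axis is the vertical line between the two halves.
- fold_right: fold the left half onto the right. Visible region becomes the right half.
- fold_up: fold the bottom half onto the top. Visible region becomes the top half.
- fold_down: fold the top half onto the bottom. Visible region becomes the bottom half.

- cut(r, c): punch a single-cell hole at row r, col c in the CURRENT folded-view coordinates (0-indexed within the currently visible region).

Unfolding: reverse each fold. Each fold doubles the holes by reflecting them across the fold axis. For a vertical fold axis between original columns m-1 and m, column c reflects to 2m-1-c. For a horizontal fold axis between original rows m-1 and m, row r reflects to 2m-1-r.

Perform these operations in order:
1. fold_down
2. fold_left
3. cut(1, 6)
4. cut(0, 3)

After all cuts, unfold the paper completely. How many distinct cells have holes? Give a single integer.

Answer: 8

Derivation:
Op 1 fold_down: fold axis h@2; visible region now rows[2,4) x cols[0,16) = 2x16
Op 2 fold_left: fold axis v@8; visible region now rows[2,4) x cols[0,8) = 2x8
Op 3 cut(1, 6): punch at orig (3,6); cuts so far [(3, 6)]; region rows[2,4) x cols[0,8) = 2x8
Op 4 cut(0, 3): punch at orig (2,3); cuts so far [(2, 3), (3, 6)]; region rows[2,4) x cols[0,8) = 2x8
Unfold 1 (reflect across v@8): 4 holes -> [(2, 3), (2, 12), (3, 6), (3, 9)]
Unfold 2 (reflect across h@2): 8 holes -> [(0, 6), (0, 9), (1, 3), (1, 12), (2, 3), (2, 12), (3, 6), (3, 9)]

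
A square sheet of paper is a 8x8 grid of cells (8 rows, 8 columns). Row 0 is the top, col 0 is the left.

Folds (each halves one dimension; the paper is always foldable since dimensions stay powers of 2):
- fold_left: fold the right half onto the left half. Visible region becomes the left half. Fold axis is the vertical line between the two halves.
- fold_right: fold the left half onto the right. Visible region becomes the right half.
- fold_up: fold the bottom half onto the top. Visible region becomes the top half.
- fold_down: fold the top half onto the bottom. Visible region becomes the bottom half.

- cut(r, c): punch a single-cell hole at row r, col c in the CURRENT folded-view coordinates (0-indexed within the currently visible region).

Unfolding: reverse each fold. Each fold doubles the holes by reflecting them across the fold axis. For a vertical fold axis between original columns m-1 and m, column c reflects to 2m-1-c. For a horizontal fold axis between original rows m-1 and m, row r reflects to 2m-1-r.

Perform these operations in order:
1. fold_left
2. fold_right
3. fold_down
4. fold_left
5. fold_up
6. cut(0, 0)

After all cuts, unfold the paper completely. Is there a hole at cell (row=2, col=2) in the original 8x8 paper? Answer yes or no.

Op 1 fold_left: fold axis v@4; visible region now rows[0,8) x cols[0,4) = 8x4
Op 2 fold_right: fold axis v@2; visible region now rows[0,8) x cols[2,4) = 8x2
Op 3 fold_down: fold axis h@4; visible region now rows[4,8) x cols[2,4) = 4x2
Op 4 fold_left: fold axis v@3; visible region now rows[4,8) x cols[2,3) = 4x1
Op 5 fold_up: fold axis h@6; visible region now rows[4,6) x cols[2,3) = 2x1
Op 6 cut(0, 0): punch at orig (4,2); cuts so far [(4, 2)]; region rows[4,6) x cols[2,3) = 2x1
Unfold 1 (reflect across h@6): 2 holes -> [(4, 2), (7, 2)]
Unfold 2 (reflect across v@3): 4 holes -> [(4, 2), (4, 3), (7, 2), (7, 3)]
Unfold 3 (reflect across h@4): 8 holes -> [(0, 2), (0, 3), (3, 2), (3, 3), (4, 2), (4, 3), (7, 2), (7, 3)]
Unfold 4 (reflect across v@2): 16 holes -> [(0, 0), (0, 1), (0, 2), (0, 3), (3, 0), (3, 1), (3, 2), (3, 3), (4, 0), (4, 1), (4, 2), (4, 3), (7, 0), (7, 1), (7, 2), (7, 3)]
Unfold 5 (reflect across v@4): 32 holes -> [(0, 0), (0, 1), (0, 2), (0, 3), (0, 4), (0, 5), (0, 6), (0, 7), (3, 0), (3, 1), (3, 2), (3, 3), (3, 4), (3, 5), (3, 6), (3, 7), (4, 0), (4, 1), (4, 2), (4, 3), (4, 4), (4, 5), (4, 6), (4, 7), (7, 0), (7, 1), (7, 2), (7, 3), (7, 4), (7, 5), (7, 6), (7, 7)]
Holes: [(0, 0), (0, 1), (0, 2), (0, 3), (0, 4), (0, 5), (0, 6), (0, 7), (3, 0), (3, 1), (3, 2), (3, 3), (3, 4), (3, 5), (3, 6), (3, 7), (4, 0), (4, 1), (4, 2), (4, 3), (4, 4), (4, 5), (4, 6), (4, 7), (7, 0), (7, 1), (7, 2), (7, 3), (7, 4), (7, 5), (7, 6), (7, 7)]

Answer: no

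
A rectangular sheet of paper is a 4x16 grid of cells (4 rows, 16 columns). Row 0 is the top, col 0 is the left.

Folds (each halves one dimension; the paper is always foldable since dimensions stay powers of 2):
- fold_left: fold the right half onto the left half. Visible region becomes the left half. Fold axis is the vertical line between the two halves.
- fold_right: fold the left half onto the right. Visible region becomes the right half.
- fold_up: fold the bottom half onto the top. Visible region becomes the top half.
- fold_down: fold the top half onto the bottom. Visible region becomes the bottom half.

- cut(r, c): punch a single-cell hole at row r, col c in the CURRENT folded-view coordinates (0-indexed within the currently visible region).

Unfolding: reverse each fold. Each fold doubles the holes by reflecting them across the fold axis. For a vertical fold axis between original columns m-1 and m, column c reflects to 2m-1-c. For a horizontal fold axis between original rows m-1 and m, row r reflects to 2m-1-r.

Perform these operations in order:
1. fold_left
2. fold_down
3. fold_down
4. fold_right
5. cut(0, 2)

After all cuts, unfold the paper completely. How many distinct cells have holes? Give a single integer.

Op 1 fold_left: fold axis v@8; visible region now rows[0,4) x cols[0,8) = 4x8
Op 2 fold_down: fold axis h@2; visible region now rows[2,4) x cols[0,8) = 2x8
Op 3 fold_down: fold axis h@3; visible region now rows[3,4) x cols[0,8) = 1x8
Op 4 fold_right: fold axis v@4; visible region now rows[3,4) x cols[4,8) = 1x4
Op 5 cut(0, 2): punch at orig (3,6); cuts so far [(3, 6)]; region rows[3,4) x cols[4,8) = 1x4
Unfold 1 (reflect across v@4): 2 holes -> [(3, 1), (3, 6)]
Unfold 2 (reflect across h@3): 4 holes -> [(2, 1), (2, 6), (3, 1), (3, 6)]
Unfold 3 (reflect across h@2): 8 holes -> [(0, 1), (0, 6), (1, 1), (1, 6), (2, 1), (2, 6), (3, 1), (3, 6)]
Unfold 4 (reflect across v@8): 16 holes -> [(0, 1), (0, 6), (0, 9), (0, 14), (1, 1), (1, 6), (1, 9), (1, 14), (2, 1), (2, 6), (2, 9), (2, 14), (3, 1), (3, 6), (3, 9), (3, 14)]

Answer: 16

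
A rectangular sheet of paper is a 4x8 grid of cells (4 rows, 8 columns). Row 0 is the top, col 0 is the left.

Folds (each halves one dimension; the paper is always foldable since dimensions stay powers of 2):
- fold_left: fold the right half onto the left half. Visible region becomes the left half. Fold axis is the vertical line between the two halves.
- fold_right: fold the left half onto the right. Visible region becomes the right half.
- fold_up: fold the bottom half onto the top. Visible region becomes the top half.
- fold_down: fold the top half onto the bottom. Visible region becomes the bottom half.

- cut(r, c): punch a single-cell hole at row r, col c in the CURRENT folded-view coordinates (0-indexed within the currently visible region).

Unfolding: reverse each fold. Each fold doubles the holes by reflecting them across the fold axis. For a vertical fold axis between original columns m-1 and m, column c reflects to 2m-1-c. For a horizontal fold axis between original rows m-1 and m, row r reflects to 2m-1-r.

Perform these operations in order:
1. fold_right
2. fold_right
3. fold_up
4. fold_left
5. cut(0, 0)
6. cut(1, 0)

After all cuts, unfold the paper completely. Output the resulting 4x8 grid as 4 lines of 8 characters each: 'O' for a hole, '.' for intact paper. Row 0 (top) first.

Op 1 fold_right: fold axis v@4; visible region now rows[0,4) x cols[4,8) = 4x4
Op 2 fold_right: fold axis v@6; visible region now rows[0,4) x cols[6,8) = 4x2
Op 3 fold_up: fold axis h@2; visible region now rows[0,2) x cols[6,8) = 2x2
Op 4 fold_left: fold axis v@7; visible region now rows[0,2) x cols[6,7) = 2x1
Op 5 cut(0, 0): punch at orig (0,6); cuts so far [(0, 6)]; region rows[0,2) x cols[6,7) = 2x1
Op 6 cut(1, 0): punch at orig (1,6); cuts so far [(0, 6), (1, 6)]; region rows[0,2) x cols[6,7) = 2x1
Unfold 1 (reflect across v@7): 4 holes -> [(0, 6), (0, 7), (1, 6), (1, 7)]
Unfold 2 (reflect across h@2): 8 holes -> [(0, 6), (0, 7), (1, 6), (1, 7), (2, 6), (2, 7), (3, 6), (3, 7)]
Unfold 3 (reflect across v@6): 16 holes -> [(0, 4), (0, 5), (0, 6), (0, 7), (1, 4), (1, 5), (1, 6), (1, 7), (2, 4), (2, 5), (2, 6), (2, 7), (3, 4), (3, 5), (3, 6), (3, 7)]
Unfold 4 (reflect across v@4): 32 holes -> [(0, 0), (0, 1), (0, 2), (0, 3), (0, 4), (0, 5), (0, 6), (0, 7), (1, 0), (1, 1), (1, 2), (1, 3), (1, 4), (1, 5), (1, 6), (1, 7), (2, 0), (2, 1), (2, 2), (2, 3), (2, 4), (2, 5), (2, 6), (2, 7), (3, 0), (3, 1), (3, 2), (3, 3), (3, 4), (3, 5), (3, 6), (3, 7)]

Answer: OOOOOOOO
OOOOOOOO
OOOOOOOO
OOOOOOOO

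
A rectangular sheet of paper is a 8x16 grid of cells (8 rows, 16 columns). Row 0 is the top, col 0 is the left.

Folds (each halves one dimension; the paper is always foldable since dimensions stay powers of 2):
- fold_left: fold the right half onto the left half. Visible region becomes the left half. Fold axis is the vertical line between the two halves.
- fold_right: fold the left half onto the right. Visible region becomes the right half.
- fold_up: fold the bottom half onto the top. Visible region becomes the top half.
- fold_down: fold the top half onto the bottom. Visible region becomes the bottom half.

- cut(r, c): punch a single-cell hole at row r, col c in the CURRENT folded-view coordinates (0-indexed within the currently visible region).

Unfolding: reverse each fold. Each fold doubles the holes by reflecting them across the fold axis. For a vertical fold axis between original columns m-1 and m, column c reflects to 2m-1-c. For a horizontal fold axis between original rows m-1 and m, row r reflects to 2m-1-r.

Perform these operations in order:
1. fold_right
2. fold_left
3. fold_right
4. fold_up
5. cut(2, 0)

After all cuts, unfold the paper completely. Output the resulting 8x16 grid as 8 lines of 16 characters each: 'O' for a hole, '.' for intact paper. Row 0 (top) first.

Answer: ................
................
.OO..OO..OO..OO.
................
................
.OO..OO..OO..OO.
................
................

Derivation:
Op 1 fold_right: fold axis v@8; visible region now rows[0,8) x cols[8,16) = 8x8
Op 2 fold_left: fold axis v@12; visible region now rows[0,8) x cols[8,12) = 8x4
Op 3 fold_right: fold axis v@10; visible region now rows[0,8) x cols[10,12) = 8x2
Op 4 fold_up: fold axis h@4; visible region now rows[0,4) x cols[10,12) = 4x2
Op 5 cut(2, 0): punch at orig (2,10); cuts so far [(2, 10)]; region rows[0,4) x cols[10,12) = 4x2
Unfold 1 (reflect across h@4): 2 holes -> [(2, 10), (5, 10)]
Unfold 2 (reflect across v@10): 4 holes -> [(2, 9), (2, 10), (5, 9), (5, 10)]
Unfold 3 (reflect across v@12): 8 holes -> [(2, 9), (2, 10), (2, 13), (2, 14), (5, 9), (5, 10), (5, 13), (5, 14)]
Unfold 4 (reflect across v@8): 16 holes -> [(2, 1), (2, 2), (2, 5), (2, 6), (2, 9), (2, 10), (2, 13), (2, 14), (5, 1), (5, 2), (5, 5), (5, 6), (5, 9), (5, 10), (5, 13), (5, 14)]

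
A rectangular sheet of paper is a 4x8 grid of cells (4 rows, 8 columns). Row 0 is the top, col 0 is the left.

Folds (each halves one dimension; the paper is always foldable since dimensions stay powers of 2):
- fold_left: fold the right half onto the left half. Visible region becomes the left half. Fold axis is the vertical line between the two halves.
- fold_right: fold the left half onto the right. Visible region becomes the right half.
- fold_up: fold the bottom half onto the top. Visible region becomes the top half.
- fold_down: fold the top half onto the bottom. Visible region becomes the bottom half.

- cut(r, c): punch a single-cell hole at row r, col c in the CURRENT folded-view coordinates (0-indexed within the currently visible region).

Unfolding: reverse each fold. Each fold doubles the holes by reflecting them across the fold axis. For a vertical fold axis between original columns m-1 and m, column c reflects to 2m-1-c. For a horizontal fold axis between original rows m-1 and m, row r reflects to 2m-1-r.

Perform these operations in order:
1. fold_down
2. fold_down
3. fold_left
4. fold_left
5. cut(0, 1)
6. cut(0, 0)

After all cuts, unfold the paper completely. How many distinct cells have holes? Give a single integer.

Op 1 fold_down: fold axis h@2; visible region now rows[2,4) x cols[0,8) = 2x8
Op 2 fold_down: fold axis h@3; visible region now rows[3,4) x cols[0,8) = 1x8
Op 3 fold_left: fold axis v@4; visible region now rows[3,4) x cols[0,4) = 1x4
Op 4 fold_left: fold axis v@2; visible region now rows[3,4) x cols[0,2) = 1x2
Op 5 cut(0, 1): punch at orig (3,1); cuts so far [(3, 1)]; region rows[3,4) x cols[0,2) = 1x2
Op 6 cut(0, 0): punch at orig (3,0); cuts so far [(3, 0), (3, 1)]; region rows[3,4) x cols[0,2) = 1x2
Unfold 1 (reflect across v@2): 4 holes -> [(3, 0), (3, 1), (3, 2), (3, 3)]
Unfold 2 (reflect across v@4): 8 holes -> [(3, 0), (3, 1), (3, 2), (3, 3), (3, 4), (3, 5), (3, 6), (3, 7)]
Unfold 3 (reflect across h@3): 16 holes -> [(2, 0), (2, 1), (2, 2), (2, 3), (2, 4), (2, 5), (2, 6), (2, 7), (3, 0), (3, 1), (3, 2), (3, 3), (3, 4), (3, 5), (3, 6), (3, 7)]
Unfold 4 (reflect across h@2): 32 holes -> [(0, 0), (0, 1), (0, 2), (0, 3), (0, 4), (0, 5), (0, 6), (0, 7), (1, 0), (1, 1), (1, 2), (1, 3), (1, 4), (1, 5), (1, 6), (1, 7), (2, 0), (2, 1), (2, 2), (2, 3), (2, 4), (2, 5), (2, 6), (2, 7), (3, 0), (3, 1), (3, 2), (3, 3), (3, 4), (3, 5), (3, 6), (3, 7)]

Answer: 32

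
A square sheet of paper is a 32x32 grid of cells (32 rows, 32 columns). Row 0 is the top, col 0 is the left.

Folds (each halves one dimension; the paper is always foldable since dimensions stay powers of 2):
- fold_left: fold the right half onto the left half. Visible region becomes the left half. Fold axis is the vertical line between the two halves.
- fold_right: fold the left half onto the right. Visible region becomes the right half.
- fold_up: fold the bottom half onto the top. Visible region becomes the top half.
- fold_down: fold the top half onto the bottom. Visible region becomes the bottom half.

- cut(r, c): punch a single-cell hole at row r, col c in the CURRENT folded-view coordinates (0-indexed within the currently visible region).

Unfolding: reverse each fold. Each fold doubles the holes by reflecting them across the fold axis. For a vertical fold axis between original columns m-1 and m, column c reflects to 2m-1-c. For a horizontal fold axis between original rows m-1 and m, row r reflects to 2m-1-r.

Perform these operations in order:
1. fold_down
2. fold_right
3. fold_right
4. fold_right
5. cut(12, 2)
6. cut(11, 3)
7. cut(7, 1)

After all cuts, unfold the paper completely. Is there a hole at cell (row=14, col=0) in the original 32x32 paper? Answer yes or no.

Answer: no

Derivation:
Op 1 fold_down: fold axis h@16; visible region now rows[16,32) x cols[0,32) = 16x32
Op 2 fold_right: fold axis v@16; visible region now rows[16,32) x cols[16,32) = 16x16
Op 3 fold_right: fold axis v@24; visible region now rows[16,32) x cols[24,32) = 16x8
Op 4 fold_right: fold axis v@28; visible region now rows[16,32) x cols[28,32) = 16x4
Op 5 cut(12, 2): punch at orig (28,30); cuts so far [(28, 30)]; region rows[16,32) x cols[28,32) = 16x4
Op 6 cut(11, 3): punch at orig (27,31); cuts so far [(27, 31), (28, 30)]; region rows[16,32) x cols[28,32) = 16x4
Op 7 cut(7, 1): punch at orig (23,29); cuts so far [(23, 29), (27, 31), (28, 30)]; region rows[16,32) x cols[28,32) = 16x4
Unfold 1 (reflect across v@28): 6 holes -> [(23, 26), (23, 29), (27, 24), (27, 31), (28, 25), (28, 30)]
Unfold 2 (reflect across v@24): 12 holes -> [(23, 18), (23, 21), (23, 26), (23, 29), (27, 16), (27, 23), (27, 24), (27, 31), (28, 17), (28, 22), (28, 25), (28, 30)]
Unfold 3 (reflect across v@16): 24 holes -> [(23, 2), (23, 5), (23, 10), (23, 13), (23, 18), (23, 21), (23, 26), (23, 29), (27, 0), (27, 7), (27, 8), (27, 15), (27, 16), (27, 23), (27, 24), (27, 31), (28, 1), (28, 6), (28, 9), (28, 14), (28, 17), (28, 22), (28, 25), (28, 30)]
Unfold 4 (reflect across h@16): 48 holes -> [(3, 1), (3, 6), (3, 9), (3, 14), (3, 17), (3, 22), (3, 25), (3, 30), (4, 0), (4, 7), (4, 8), (4, 15), (4, 16), (4, 23), (4, 24), (4, 31), (8, 2), (8, 5), (8, 10), (8, 13), (8, 18), (8, 21), (8, 26), (8, 29), (23, 2), (23, 5), (23, 10), (23, 13), (23, 18), (23, 21), (23, 26), (23, 29), (27, 0), (27, 7), (27, 8), (27, 15), (27, 16), (27, 23), (27, 24), (27, 31), (28, 1), (28, 6), (28, 9), (28, 14), (28, 17), (28, 22), (28, 25), (28, 30)]
Holes: [(3, 1), (3, 6), (3, 9), (3, 14), (3, 17), (3, 22), (3, 25), (3, 30), (4, 0), (4, 7), (4, 8), (4, 15), (4, 16), (4, 23), (4, 24), (4, 31), (8, 2), (8, 5), (8, 10), (8, 13), (8, 18), (8, 21), (8, 26), (8, 29), (23, 2), (23, 5), (23, 10), (23, 13), (23, 18), (23, 21), (23, 26), (23, 29), (27, 0), (27, 7), (27, 8), (27, 15), (27, 16), (27, 23), (27, 24), (27, 31), (28, 1), (28, 6), (28, 9), (28, 14), (28, 17), (28, 22), (28, 25), (28, 30)]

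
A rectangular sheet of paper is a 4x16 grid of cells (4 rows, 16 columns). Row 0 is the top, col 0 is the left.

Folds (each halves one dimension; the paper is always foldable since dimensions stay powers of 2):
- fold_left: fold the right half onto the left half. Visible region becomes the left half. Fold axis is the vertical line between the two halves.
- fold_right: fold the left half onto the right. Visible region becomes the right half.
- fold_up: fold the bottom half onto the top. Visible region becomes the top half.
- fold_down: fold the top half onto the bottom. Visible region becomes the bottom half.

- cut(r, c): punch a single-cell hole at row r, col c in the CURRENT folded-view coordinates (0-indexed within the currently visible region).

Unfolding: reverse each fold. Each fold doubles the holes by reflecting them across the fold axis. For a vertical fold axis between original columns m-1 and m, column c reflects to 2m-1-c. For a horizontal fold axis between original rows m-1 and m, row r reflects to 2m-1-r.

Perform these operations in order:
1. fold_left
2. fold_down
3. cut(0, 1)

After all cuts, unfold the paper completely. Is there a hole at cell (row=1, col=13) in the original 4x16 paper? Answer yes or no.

Op 1 fold_left: fold axis v@8; visible region now rows[0,4) x cols[0,8) = 4x8
Op 2 fold_down: fold axis h@2; visible region now rows[2,4) x cols[0,8) = 2x8
Op 3 cut(0, 1): punch at orig (2,1); cuts so far [(2, 1)]; region rows[2,4) x cols[0,8) = 2x8
Unfold 1 (reflect across h@2): 2 holes -> [(1, 1), (2, 1)]
Unfold 2 (reflect across v@8): 4 holes -> [(1, 1), (1, 14), (2, 1), (2, 14)]
Holes: [(1, 1), (1, 14), (2, 1), (2, 14)]

Answer: no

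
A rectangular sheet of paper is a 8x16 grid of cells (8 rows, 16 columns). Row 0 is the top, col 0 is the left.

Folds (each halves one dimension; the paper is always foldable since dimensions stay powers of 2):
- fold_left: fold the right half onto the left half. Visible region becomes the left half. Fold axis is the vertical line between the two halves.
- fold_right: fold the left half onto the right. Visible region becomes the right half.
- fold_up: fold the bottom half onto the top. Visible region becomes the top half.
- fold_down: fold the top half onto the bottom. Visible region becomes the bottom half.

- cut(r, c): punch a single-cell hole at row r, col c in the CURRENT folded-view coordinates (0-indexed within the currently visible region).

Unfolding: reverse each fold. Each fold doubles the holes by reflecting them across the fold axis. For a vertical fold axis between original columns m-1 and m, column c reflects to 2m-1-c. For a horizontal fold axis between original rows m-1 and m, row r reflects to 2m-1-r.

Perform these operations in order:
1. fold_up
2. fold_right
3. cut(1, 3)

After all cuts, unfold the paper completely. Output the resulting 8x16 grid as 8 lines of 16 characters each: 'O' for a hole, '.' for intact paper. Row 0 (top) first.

Op 1 fold_up: fold axis h@4; visible region now rows[0,4) x cols[0,16) = 4x16
Op 2 fold_right: fold axis v@8; visible region now rows[0,4) x cols[8,16) = 4x8
Op 3 cut(1, 3): punch at orig (1,11); cuts so far [(1, 11)]; region rows[0,4) x cols[8,16) = 4x8
Unfold 1 (reflect across v@8): 2 holes -> [(1, 4), (1, 11)]
Unfold 2 (reflect across h@4): 4 holes -> [(1, 4), (1, 11), (6, 4), (6, 11)]

Answer: ................
....O......O....
................
................
................
................
....O......O....
................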